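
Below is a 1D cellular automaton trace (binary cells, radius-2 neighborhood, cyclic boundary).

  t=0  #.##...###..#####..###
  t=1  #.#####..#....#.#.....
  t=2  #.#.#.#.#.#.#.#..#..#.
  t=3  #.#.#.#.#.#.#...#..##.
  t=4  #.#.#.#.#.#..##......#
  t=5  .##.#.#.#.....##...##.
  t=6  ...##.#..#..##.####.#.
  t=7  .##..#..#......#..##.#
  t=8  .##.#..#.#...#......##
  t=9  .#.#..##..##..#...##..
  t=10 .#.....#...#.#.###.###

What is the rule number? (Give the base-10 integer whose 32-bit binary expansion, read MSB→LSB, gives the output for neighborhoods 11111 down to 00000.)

  ##### -> #   bit 31 = 1  t=0,i=14
  ####. -> .   bit 30 = 0  t=0,i=15
  ###.# -> #   bit 29 = 1  t=0,i=0
  ###.. -> #   bit 28 = 1  t=0,i=9
  ##.## -> .   bit 27 = 0  t=0,i=1
  ##.#. -> #   bit 26 = 1  t=3,i=21
  ##..# -> .   bit 25 = 0  t=0,i=10
  ##... -> #   bit 24 = 1  t=0,i=4
  #.### -> #   bit 23 = 1  t=1,i=2
  #.##. -> #   bit 22 = 1  t=0,i=2
  #.#.# -> #   bit 21 = 1  t=2,i=0
  #.#.. -> .   bit 20 = 0  t=1,i=16
  #..## -> .   bit 19 = 0  t=0,i=11
  #..#. -> #   bit 18 = 1  t=1,i=8
  #...# -> #   bit 17 = 1  t=0,i=5
  #.... -> .   bit 16 = 0  t=1,i=11
  .#### -> .   bit 15 = 0  t=0,i=13
  .###. -> .   bit 14 = 0  t=0,i=8
  .##.# -> .   bit 13 = 0  t=3,i=20
  .##.. -> #   bit 12 = 1  t=0,i=3
  .#.## -> .   bit 11 = 0  t=1,i=1
  .#.#. -> .   bit 10 = 0  t=1,i=15
  .#..# -> .   bit 9 = 0  t=2,i=15
  .#... -> #   bit 8 = 1  t=1,i=10
  ..### -> .   bit 7 = 0  t=0,i=7
  ..##. -> .   bit 6 = 0  t=3,i=19
  ..#.# -> #   bit 5 = 1  t=1,i=0
  ..#.. -> .   bit 4 = 0  t=1,i=9
  ...## -> #   bit 3 = 1  t=0,i=6
  ...#. -> .   bit 2 = 0  t=1,i=13
  ....# -> #   bit 1 = 1  t=1,i=12
  ..... -> .   bit 0 = 0  t=1,i=19
  bits 10110101111001100001000100101010 = 3051753770

3051753770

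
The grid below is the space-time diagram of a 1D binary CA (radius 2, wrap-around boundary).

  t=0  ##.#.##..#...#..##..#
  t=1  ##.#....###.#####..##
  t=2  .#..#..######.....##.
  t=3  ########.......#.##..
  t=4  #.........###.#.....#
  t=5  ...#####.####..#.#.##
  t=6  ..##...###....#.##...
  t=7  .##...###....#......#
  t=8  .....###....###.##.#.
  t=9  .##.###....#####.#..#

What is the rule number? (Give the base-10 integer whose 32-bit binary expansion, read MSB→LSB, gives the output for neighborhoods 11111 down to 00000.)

682387421

  nb #####: next=.  (t=1,i=14, bit31=0)
  nb ####.: next=.  (t=1,i=0, bit30=0)
  nb ###.#: next=#  (t=0,i=1, bit29=1)
  nb ###..: next=.  (t=1,i=16, bit28=0)
  nb ##.##: next=#  (t=1,i=11, bit27=1)
  nb ##.#.: next=.  (t=0,i=2, bit26=0)
  nb ##..#: next=.  (t=0,i=7, bit25=0)
  nb ##...: next=.  (t=2,i=13, bit24=0)
  nb #.###: next=#  (t=1,i=12, bit23=1)
  nb #.##.: next=.  (t=0,i=5, bit22=0)
  nb #.#.#: next=#  (t=0,i=3, bit21=1)
  nb #.#..: next=.  (t=1,i=3, bit20=0)
  nb #..##: next=#  (t=0,i=15, bit19=1)
  nb #..#.: next=#  (t=0,i=8, bit18=1)
  nb #...#: next=.  (t=0,i=11, bit17=0)
  nb #....: next=.  (t=1,i=5, bit16=0)
  nb .####: next=.  (t=1,i=13, bit15=0)
  nb .###.: next=#  (t=0,i=0, bit14=1)
  nb .##.#: next=#  (t=8,i=17, bit13=1)
  nb .##..: next=.  (t=0,i=6, bit12=0)
  nb .#.##: next=.  (t=0,i=4, bit11=0)
  nb .#.#.: next=#  (t=5,i=16, bit10=1)
  nb .#..#: next=#  (t=0,i=14, bit9=1)
  nb .#...: next=#  (t=0,i=10, bit8=1)
  nb ..###: next=#  (t=0,i=20, bit7=1)
  nb ..##.: next=#  (t=0,i=16, bit6=1)
  nb ..#.#: next=.  (t=3,i=15, bit5=0)
  nb ..#..: next=#  (t=0,i=9, bit4=1)
  nb ...##: next=#  (t=1,i=7, bit3=1)
  nb ...#.: next=#  (t=0,i=12, bit2=1)
  nb ....#: next=.  (t=1,i=6, bit1=0)
  nb .....: next=#  (t=2,i=15, bit0=1)
  bits 00101000101011000110011111011101 = 682387421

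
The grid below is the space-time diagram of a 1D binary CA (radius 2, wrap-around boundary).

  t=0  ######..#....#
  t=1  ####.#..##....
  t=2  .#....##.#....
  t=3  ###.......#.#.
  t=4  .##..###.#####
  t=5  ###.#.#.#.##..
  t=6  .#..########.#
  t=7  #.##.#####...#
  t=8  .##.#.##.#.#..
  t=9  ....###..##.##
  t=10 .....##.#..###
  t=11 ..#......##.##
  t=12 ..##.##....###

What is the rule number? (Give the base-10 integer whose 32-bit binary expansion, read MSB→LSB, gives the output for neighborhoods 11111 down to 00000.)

2557140789

  ##### -> #   bit 31 = 1  t=0,i=1
  ####. -> .   bit 30 = 0  t=0,i=4
  ###.# -> .   bit 29 = 0  t=1,i=3
  ###.. -> #   bit 28 = 1  t=0,i=5
  ##.## -> #   bit 27 = 1  t=4,i=0
  ##.#. -> .   bit 26 = 0  t=1,i=4
  ##..# -> .   bit 25 = 0  t=0,i=6
  ##... -> .   bit 24 = 0  t=1,i=10
  #.### -> .   bit 23 = 0  t=3,i=0
  #.##. -> #   bit 22 = 1  t=4,i=1
  #.#.# -> #   bit 21 = 1  t=3,i=12
  #.#.. -> .   bit 20 = 0  t=1,i=5
  #..## -> #   bit 19 = 1  t=1,i=7
  #..#. -> .   bit 18 = 0  t=0,i=7
  #...# -> #   bit 17 = 1  t=7,i=11
  #.... -> .   bit 16 = 0  t=0,i=10
  .#### -> #   bit 15 = 1  t=0,i=0
  .###. -> #   bit 14 = 1  t=3,i=1
  .##.# -> .   bit 13 = 0  t=2,i=7
  .##.. -> #   bit 12 = 1  t=1,i=9
  .#.## -> #   bit 11 = 1  t=3,i=13
  .#.#. -> #   bit 10 = 1  t=3,i=11
  .#..# -> #   bit 9 = 1  t=1,i=6
  .#... -> #   bit 8 = 1  t=0,i=9
  ..### -> .   bit 7 = 0  t=0,i=13
  ..##. -> .   bit 6 = 0  t=1,i=8
  ..#.# -> #   bit 5 = 1  t=3,i=10
  ..#.. -> #   bit 4 = 1  t=0,i=8
  ...## -> .   bit 3 = 0  t=0,i=12
  ...#. -> #   bit 2 = 1  t=2,i=0
  ....# -> .   bit 1 = 0  t=0,i=11
  ..... -> #   bit 0 = 1  t=2,i=12
  bits 10011000011010101101111100110101 = 2557140789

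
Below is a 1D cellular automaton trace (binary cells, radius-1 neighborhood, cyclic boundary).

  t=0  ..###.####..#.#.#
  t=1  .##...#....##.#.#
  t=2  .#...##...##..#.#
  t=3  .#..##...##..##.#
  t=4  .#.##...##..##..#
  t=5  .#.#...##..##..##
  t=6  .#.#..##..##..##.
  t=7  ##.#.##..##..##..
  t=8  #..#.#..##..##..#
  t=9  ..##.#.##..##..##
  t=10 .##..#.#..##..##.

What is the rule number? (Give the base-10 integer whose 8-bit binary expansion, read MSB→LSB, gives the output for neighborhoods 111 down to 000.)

14

  nb ###: next=.  (t=0,i=3, bit7=0)
  nb ##.: next=.  (t=0,i=4, bit6=0)
  nb #.#: next=.  (t=0,i=5, bit5=0)
  nb #..: next=.  (t=0,i=0, bit4=0)
  nb .##: next=#  (t=0,i=2, bit3=1)
  nb .#.: next=#  (t=0,i=12, bit2=1)
  nb ..#: next=#  (t=0,i=1, bit1=1)
  nb ...: next=.  (t=1,i=4, bit0=0)
  bits 00001110 = 14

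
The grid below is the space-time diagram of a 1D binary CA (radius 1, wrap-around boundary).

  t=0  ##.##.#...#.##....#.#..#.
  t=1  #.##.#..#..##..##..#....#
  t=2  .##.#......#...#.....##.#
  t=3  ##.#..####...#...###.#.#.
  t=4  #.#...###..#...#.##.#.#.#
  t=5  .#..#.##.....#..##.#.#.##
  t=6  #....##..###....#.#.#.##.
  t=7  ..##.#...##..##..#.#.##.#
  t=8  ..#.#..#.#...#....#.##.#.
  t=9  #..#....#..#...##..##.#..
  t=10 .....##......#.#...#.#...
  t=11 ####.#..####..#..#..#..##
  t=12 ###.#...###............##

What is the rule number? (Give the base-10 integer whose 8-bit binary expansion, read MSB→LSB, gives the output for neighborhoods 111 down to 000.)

169

  ###|#  b7=1 t=3,i=7
  ##.|.  b6=0 t=0,i=1
  #.#|#  b5=1 t=0,i=2
  #..|.  b4=0 t=0,i=7
  .##|#  b3=1 t=0,i=0
  .#.|.  b2=0 t=0,i=6
  ..#|.  b1=0 t=0,i=9
  ...|#  b0=1 t=0,i=8
  bits 10101001 = 169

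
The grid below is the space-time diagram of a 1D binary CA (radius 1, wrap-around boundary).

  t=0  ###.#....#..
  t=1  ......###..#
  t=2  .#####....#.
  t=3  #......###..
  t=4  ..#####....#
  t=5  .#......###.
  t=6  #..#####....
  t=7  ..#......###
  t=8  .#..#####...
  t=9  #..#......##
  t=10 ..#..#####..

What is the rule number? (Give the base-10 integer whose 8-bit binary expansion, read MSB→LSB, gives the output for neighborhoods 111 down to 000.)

3

  ### -> .   bit 7 = 0  t=0,i=1
  ##. -> .   bit 6 = 0  t=0,i=2
  #.# -> .   bit 5 = 0  t=0,i=3
  #.. -> .   bit 4 = 0  t=0,i=5
  .## -> .   bit 3 = 0  t=0,i=0
  .#. -> .   bit 2 = 0  t=0,i=4
  ..# -> #   bit 1 = 1  t=0,i=8
  ... -> #   bit 0 = 1  t=0,i=6
  bits 00000011 = 3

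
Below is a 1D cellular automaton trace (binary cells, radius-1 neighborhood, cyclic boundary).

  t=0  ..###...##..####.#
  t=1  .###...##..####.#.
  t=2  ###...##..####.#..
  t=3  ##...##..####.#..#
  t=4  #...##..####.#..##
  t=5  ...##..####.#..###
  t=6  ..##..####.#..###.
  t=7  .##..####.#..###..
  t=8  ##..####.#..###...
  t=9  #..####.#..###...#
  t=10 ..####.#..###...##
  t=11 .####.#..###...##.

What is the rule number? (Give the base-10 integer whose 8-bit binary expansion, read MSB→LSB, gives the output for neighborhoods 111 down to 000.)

170

  [7] ### => #  t=0,i=3
  [6] ##. => .  t=0,i=4
  [5] #.# => #  t=0,i=16
  [4] #.. => .  t=0,i=0
  [3] .## => #  t=0,i=2
  [2] .#. => .  t=0,i=17
  [1] ..# => #  t=0,i=1
  [0] ... => .  t=0,i=6
  bits 10101010 = 170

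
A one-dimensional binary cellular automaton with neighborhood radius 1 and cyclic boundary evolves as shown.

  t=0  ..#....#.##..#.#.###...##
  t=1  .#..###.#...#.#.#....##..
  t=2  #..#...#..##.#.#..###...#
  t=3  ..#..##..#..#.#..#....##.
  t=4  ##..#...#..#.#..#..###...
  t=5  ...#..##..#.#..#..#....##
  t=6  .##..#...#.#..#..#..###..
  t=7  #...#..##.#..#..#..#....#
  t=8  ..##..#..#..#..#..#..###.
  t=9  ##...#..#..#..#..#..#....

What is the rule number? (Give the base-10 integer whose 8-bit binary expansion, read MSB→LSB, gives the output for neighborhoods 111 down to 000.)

  ### -> .   bit 7 = 0  t=0,i=18
  ##. -> .   bit 6 = 0  t=0,i=10
  #.# -> #   bit 5 = 1  t=0,i=8
  #.. -> .   bit 4 = 0  t=0,i=0
  .## -> .   bit 3 = 0  t=0,i=9
  .#. -> .   bit 2 = 0  t=0,i=2
  ..# -> #   bit 1 = 1  t=0,i=1
  ... -> #   bit 0 = 1  t=0,i=4
  bits 00100011 = 35

35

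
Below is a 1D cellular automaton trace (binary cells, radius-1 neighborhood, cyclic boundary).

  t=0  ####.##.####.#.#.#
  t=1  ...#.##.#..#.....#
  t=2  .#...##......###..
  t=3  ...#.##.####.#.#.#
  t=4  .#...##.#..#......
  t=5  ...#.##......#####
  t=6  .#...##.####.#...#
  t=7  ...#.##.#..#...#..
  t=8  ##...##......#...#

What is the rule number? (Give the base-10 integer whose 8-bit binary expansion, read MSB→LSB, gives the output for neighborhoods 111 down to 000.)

  ###|.  b7=0 t=0,i=0
  ##.|#  b6=1 t=0,i=3
  #.#|.  b5=0 t=0,i=4
  #..|.  b4=0 t=1,i=0
  .##|#  b3=1 t=0,i=5
  .#.|.  b2=0 t=0,i=13
  ..#|.  b1=0 t=1,i=2
  ...|#  b0=1 t=1,i=1
  bits 01001001 = 73

73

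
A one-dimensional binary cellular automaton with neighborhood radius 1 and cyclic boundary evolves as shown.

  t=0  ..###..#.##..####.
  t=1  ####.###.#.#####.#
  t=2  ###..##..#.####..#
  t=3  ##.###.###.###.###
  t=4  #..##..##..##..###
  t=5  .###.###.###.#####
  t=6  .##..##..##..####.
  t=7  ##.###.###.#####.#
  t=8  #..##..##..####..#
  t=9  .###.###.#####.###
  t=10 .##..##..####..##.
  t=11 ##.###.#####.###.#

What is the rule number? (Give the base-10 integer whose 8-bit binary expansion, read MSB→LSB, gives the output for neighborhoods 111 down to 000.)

  ### -> #   bit 7 = 1  t=0,i=3
  ##. -> .   bit 6 = 0  t=0,i=4
  #.# -> .   bit 5 = 0  t=0,i=8
  #.. -> #   bit 4 = 1  t=0,i=5
  .## -> #   bit 3 = 1  t=0,i=2
  .#. -> #   bit 2 = 1  t=0,i=7
  ..# -> #   bit 1 = 1  t=0,i=1
  ... -> #   bit 0 = 1  t=0,i=0
  bits 10011111 = 159

159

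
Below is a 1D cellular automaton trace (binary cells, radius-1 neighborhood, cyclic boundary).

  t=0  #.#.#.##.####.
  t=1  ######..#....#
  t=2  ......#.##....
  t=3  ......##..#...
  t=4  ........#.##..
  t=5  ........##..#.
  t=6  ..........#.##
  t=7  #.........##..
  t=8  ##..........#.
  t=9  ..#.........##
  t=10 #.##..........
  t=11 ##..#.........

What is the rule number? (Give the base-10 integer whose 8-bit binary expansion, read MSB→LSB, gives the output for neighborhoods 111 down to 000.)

  ###|.  b7=0 t=0,i=10
  ##.|.  b6=0 t=0,i=7
  #.#|#  b5=1 t=0,i=1
  #..|#  b4=1 t=1,i=6
  .##|.  b3=0 t=0,i=6
  .#.|#  b2=1 t=0,i=0
  ..#|.  b1=0 t=1,i=7
  ...|.  b0=0 t=1,i=10
  bits 00110100 = 52

52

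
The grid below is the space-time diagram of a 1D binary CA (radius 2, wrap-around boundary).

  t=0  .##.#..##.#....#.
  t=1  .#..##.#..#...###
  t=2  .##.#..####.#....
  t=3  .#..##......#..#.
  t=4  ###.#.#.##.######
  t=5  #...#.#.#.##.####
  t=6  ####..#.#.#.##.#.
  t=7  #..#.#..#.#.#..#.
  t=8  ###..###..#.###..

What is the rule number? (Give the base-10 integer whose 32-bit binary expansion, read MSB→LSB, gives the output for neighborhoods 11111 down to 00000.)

2583036501

  [31] ##### => #  t=4,i=0
  [30] ####. => .  t=2,i=9
  [29] ###.# => .  t=1,i=16
  [28] ###.. => #  t=5,i=0
  [27] ##.## => #  t=4,i=10
  [26] ##.#. => .  t=0,i=3
  [25] ##..# => .  t=6,i=4
  [24] ##... => #  t=3,i=6
  [23] #.### => #  t=4,i=11
  [22] #.##. => #  t=4,i=8
  [21] #.#.# => #  t=4,i=4
  [20] #.#.. => #  t=0,i=4
  [19] #..## => .  t=0,i=0
  [18] #..#. => #  t=1,i=9
  [17] #...# => #  t=1,i=12
  [16] #.... => .  t=0,i=12
  [15] .#### => .  t=2,i=8
  [14] .###. => .  t=1,i=15
  [13] .##.# => .  t=0,i=2
  [12] .##.. => .  t=3,i=5
  [11] .#.## => .  t=4,i=7
  [10] .#.#. => .  t=4,i=5
  [9] .#..# => #  t=0,i=5
  [8] .#... => .  t=0,i=11
  [7] ..### => .  t=1,i=14
  [6] ..##. => #  t=0,i=1
  [5] ..#.# => .  t=5,i=4
  [4] ..#.. => #  t=0,i=15
  [3] ...## => .  t=1,i=13
  [2] ...#. => #  t=0,i=14
  [1] ....# => .  t=0,i=13
  [0] ..... => #  t=2,i=15
  bits 10011001111101100000001001010101 = 2583036501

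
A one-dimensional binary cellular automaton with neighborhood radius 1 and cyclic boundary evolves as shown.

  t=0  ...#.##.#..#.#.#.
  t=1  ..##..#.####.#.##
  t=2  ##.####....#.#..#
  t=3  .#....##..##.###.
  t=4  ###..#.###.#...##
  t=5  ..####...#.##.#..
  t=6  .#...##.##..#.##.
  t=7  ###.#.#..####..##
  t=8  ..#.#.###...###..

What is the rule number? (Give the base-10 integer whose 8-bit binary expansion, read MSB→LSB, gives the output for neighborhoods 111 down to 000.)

  nb ###: next=.  (t=1,i=9, bit7=0)
  nb ##.: next=#  (t=0,i=6, bit6=1)
  nb #.#: next=.  (t=0,i=4, bit5=0)
  nb #..: next=#  (t=0,i=9, bit4=1)
  nb .##: next=.  (t=0,i=5, bit3=0)
  nb .#.: next=#  (t=0,i=3, bit2=1)
  nb ..#: next=#  (t=0,i=2, bit1=1)
  nb ...: next=.  (t=0,i=0, bit0=0)
  bits 01010110 = 86

86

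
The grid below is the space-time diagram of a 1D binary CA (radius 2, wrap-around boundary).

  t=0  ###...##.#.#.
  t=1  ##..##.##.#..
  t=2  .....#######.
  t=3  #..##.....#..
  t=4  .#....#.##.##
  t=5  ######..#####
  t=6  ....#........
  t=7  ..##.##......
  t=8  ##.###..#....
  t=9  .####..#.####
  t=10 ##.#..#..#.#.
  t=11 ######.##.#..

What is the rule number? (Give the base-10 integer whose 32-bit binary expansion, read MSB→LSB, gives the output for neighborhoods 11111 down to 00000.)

1289185038

  [31] ##### => .  t=2,i=7
  [30] ####. => #  t=2,i=10
  [29] ###.# => .  t=9,i=12
  [28] ###.. => .  t=0,i=2
  [27] ##.## => #  t=1,i=6
  [26] ##.#. => #  t=0,i=8
  [25] ##..# => .  t=1,i=2
  [24] ##... => .  t=0,i=3
  [23] #.### => #  t=0,i=0
  [22] #.##. => #  t=1,i=7
  [21] #.#.# => .  t=0,i=9
  [20] #.#.. => #  t=1,i=10
  [19] #..## => .  t=1,i=3
  [18] #..#. => #  t=3,i=12
  [17] #...# => #  t=0,i=4
  [16] #.... => #  t=2,i=0
  [15] .#### => .  t=2,i=6
  [14] .###. => #  t=0,i=1
  [13] .##.# => #  t=0,i=7
  [12] .##.. => .  t=1,i=1
  [11] .#.## => .  t=0,i=12
  [10] .#.#. => #  t=0,i=10
  [9] .#..# => #  t=1,i=11
  [8] .#... => #  t=4,i=2
  [7] ..### => .  t=2,i=5
  [6] ..##. => .  t=0,i=6
  [5] ..#.# => .  t=4,i=6
  [4] ..#.. => .  t=3,i=0
  [3] ...## => #  t=0,i=5
  [2] ...#. => #  t=3,i=9
  [1] ....# => #  t=2,i=3
  [0] ..... => .  t=2,i=1
  bits 01001100110101110110011100001110 = 1289185038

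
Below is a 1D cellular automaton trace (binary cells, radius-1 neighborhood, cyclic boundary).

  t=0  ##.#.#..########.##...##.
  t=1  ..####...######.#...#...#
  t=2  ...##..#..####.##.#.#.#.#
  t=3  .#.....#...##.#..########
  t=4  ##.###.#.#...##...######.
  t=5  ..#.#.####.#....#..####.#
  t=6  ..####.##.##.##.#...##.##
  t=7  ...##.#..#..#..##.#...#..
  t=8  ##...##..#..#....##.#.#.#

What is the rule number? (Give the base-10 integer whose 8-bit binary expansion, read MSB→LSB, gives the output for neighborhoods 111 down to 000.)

165

  ### -> #   bit 7 = 1  t=0,i=9
  ##. -> .   bit 6 = 0  t=0,i=1
  #.# -> #   bit 5 = 1  t=0,i=2
  #.. -> .   bit 4 = 0  t=0,i=6
  .## -> .   bit 3 = 0  t=0,i=0
  .#. -> #   bit 2 = 1  t=0,i=3
  ..# -> .   bit 1 = 0  t=0,i=7
  ... -> #   bit 0 = 1  t=0,i=20
  bits 10100101 = 165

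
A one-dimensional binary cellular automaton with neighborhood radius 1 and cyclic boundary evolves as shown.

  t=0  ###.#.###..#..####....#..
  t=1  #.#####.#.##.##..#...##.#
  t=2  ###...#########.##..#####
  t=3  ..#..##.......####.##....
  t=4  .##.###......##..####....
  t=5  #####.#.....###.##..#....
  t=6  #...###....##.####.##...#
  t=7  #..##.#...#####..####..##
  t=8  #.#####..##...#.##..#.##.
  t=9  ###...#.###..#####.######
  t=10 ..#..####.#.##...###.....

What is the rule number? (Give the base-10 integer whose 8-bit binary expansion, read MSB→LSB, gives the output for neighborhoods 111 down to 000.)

110

  ###|.  b7=0 t=0,i=1
  ##.|#  b6=1 t=0,i=2
  #.#|#  b5=1 t=0,i=3
  #..|.  b4=0 t=0,i=9
  .##|#  b3=1 t=0,i=0
  .#.|#  b2=1 t=0,i=4
  ..#|#  b1=1 t=0,i=10
  ...|.  b0=0 t=0,i=19
  bits 01101110 = 110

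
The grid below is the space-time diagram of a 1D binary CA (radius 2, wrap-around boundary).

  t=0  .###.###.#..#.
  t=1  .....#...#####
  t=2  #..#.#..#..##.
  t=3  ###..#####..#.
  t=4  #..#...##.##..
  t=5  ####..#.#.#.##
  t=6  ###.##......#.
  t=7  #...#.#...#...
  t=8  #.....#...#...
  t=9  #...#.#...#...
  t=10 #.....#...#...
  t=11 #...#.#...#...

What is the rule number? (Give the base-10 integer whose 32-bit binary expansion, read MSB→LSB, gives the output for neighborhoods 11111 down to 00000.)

  nb #####: next=#  (t=1,i=11, bit31=1)
  nb ####.: next=#  (t=1,i=12, bit30=1)
  nb ###.#: next=.  (t=0,i=3, bit29=0)
  nb ###..: next=.  (t=1,i=13, bit28=0)
  nb ##.##: next=.  (t=0,i=4, bit27=0)
  nb ##.#.: next=.  (t=0,i=8, bit26=0)
  nb ##..#: next=#  (t=3,i=3, bit25=1)
  nb ##...: next=#  (t=1,i=0, bit24=1)
  nb #.###: next=#  (t=0,i=5, bit23=1)
  nb #.##.: next=#  (t=4,i=10, bit22=1)
  nb #.#.#: next=.  (t=5,i=8, bit21=0)
  nb #.#..: next=#  (t=0,i=9, bit20=1)
  nb #..##: next=.  (t=0,i=0, bit19=0)
  nb #..#.: next=#  (t=0,i=11, bit18=1)
  nb #...#: next=.  (t=1,i=7, bit17=0)
  nb #....: next=.  (t=1,i=1, bit16=0)
  nb .####: next=.  (t=1,i=10, bit15=0)
  nb .###.: next=.  (t=0,i=2, bit14=0)
  nb .##.#: next=#  (t=2,i=12, bit13=1)
  nb .##..: next=.  (t=4,i=11, bit12=0)
  nb .#.##: next=.  (t=3,i=13, bit11=0)
  nb .#.#.: next=.  (t=2,i=4, bit10=0)
  nb .#..#: next=#  (t=0,i=10, bit9=1)
  nb .#...: next=.  (t=1,i=6, bit8=0)
  nb ..###: next=.  (t=0,i=1, bit7=0)
  nb ..##.: next=.  (t=2,i=11, bit6=0)
  nb ..#.#: next=.  (t=2,i=3, bit5=0)
  nb ..#..: next=#  (t=0,i=12, bit4=1)
  nb ...##: next=#  (t=1,i=8, bit3=1)
  nb ...#.: next=.  (t=1,i=4, bit2=0)
  nb ....#: next=#  (t=1,i=3, bit1=1)
  nb .....: next=.  (t=1,i=2, bit0=0)
  bits 11000011110101000010001000011010 = 3285459482

3285459482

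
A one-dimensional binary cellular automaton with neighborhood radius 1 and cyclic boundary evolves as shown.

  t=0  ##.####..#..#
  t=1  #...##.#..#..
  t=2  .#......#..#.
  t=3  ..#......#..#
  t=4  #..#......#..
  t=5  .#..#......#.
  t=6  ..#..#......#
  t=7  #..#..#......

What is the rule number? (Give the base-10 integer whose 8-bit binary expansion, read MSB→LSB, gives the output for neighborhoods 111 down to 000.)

144

  nb ###: next=#  (t=0,i=0, bit7=1)
  nb ##.: next=.  (t=0,i=1, bit6=0)
  nb #.#: next=.  (t=0,i=2, bit5=0)
  nb #..: next=#  (t=0,i=7, bit4=1)
  nb .##: next=.  (t=0,i=3, bit3=0)
  nb .#.: next=.  (t=0,i=9, bit2=0)
  nb ..#: next=.  (t=0,i=8, bit1=0)
  nb ...: next=.  (t=1,i=2, bit0=0)
  bits 10010000 = 144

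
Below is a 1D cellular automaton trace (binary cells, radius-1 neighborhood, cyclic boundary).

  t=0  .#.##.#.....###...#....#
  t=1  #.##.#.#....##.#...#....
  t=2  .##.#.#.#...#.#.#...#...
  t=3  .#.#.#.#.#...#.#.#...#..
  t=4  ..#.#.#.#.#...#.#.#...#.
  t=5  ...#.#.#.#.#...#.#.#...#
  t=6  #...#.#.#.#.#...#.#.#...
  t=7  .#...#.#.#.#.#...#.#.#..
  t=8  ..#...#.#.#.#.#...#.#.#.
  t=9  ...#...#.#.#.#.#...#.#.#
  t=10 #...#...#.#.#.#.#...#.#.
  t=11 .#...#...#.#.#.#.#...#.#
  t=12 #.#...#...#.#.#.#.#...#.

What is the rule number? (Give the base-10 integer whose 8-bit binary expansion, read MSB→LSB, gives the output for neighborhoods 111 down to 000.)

  nb ###: next=#  (t=0,i=13, bit7=1)
  nb ##.: next=.  (t=0,i=4, bit6=0)
  nb #.#: next=#  (t=0,i=0, bit5=1)
  nb #..: next=#  (t=0,i=7, bit4=1)
  nb .##: next=#  (t=0,i=3, bit3=1)
  nb .#.: next=.  (t=0,i=1, bit2=0)
  nb ..#: next=.  (t=0,i=11, bit1=0)
  nb ...: next=.  (t=0,i=8, bit0=0)
  bits 10111000 = 184

184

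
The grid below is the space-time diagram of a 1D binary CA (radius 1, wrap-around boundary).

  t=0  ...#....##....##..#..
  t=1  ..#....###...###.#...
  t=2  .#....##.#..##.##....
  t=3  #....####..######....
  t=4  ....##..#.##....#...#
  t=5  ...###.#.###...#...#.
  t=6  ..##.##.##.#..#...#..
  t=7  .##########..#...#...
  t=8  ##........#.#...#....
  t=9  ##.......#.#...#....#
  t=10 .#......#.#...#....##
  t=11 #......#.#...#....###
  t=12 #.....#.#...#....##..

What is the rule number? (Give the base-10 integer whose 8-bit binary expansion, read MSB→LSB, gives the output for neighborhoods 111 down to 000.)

106

  ### -> .   bit 7 = 0  t=1,i=8
  ##. -> #   bit 6 = 1  t=0,i=9
  #.# -> #   bit 5 = 1  t=1,i=16
  #.. -> .   bit 4 = 0  t=0,i=4
  .## -> #   bit 3 = 1  t=0,i=8
  .#. -> .   bit 2 = 0  t=0,i=3
  ..# -> #   bit 1 = 1  t=0,i=2
  ... -> .   bit 0 = 0  t=0,i=0
  bits 01101010 = 106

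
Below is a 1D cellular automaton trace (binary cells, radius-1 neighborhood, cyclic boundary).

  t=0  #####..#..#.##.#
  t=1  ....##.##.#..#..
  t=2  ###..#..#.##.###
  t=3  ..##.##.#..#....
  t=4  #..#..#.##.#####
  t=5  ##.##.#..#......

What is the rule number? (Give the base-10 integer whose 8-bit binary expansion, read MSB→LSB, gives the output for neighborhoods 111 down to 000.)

85

  [7] ### => .  t=0,i=0
  [6] ##. => #  t=0,i=4
  [5] #.# => .  t=0,i=11
  [4] #.. => #  t=0,i=5
  [3] .## => .  t=0,i=12
  [2] .#. => #  t=0,i=7
  [1] ..# => .  t=0,i=6
  [0] ... => #  t=1,i=0
  bits 01010101 = 85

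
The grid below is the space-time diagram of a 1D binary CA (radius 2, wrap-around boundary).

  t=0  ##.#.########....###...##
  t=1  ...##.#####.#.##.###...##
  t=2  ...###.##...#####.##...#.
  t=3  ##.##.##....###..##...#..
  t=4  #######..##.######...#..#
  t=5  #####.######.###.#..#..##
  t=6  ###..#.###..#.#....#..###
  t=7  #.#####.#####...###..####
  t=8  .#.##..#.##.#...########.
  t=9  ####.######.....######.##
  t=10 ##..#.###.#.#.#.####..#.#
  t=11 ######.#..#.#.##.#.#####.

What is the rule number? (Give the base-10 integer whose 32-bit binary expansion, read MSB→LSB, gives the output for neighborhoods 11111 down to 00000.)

2590894310

  [31] ##### => #  t=0,i=7
  [30] ####. => .  t=0,i=0
  [29] ###.# => .  t=0,i=1
  [28] ###.. => #  t=0,i=12
  [27] ##.## => #  t=1,i=5
  [26] ##.#. => .  t=0,i=2
  [25] ##..# => #  t=3,i=15
  [24] ##... => .  t=0,i=13
  [23] #.### => .  t=0,i=5
  [22] #.##. => #  t=1,i=14
  [21] #.#.# => #  t=0,i=3
  [20] #.#.. => .  t=5,i=17
  [19] #..## => #  t=3,i=16
  [18] #..#. => #  t=5,i=19
  [17] #...# => .  t=0,i=21
  [16] #.... => #  t=0,i=14
  [15] .#### => #  t=0,i=6
  [14] .###. => #  t=0,i=18
  [13] .##.# => #  t=1,i=4
  [12] .##.. => .  t=1,i=24
  [11] .#.## => #  t=0,i=4
  [10] .#.#. => .  t=6,i=13
  [9] .#..# => .  t=3,i=23
  [8] .#... => .  t=2,i=24
  [7] ..### => #  t=0,i=17
  [6] ..##. => #  t=1,i=3
  [5] ..#.# => #  t=6,i=5
  [4] ..#.. => .  t=2,i=23
  [3] ...## => .  t=0,i=16
  [2] ...#. => #  t=2,i=22
  [1] ....# => #  t=0,i=15
  [0] ..... => .  t=9,i=13
  bits 10011010011011011110100011100110 = 2590894310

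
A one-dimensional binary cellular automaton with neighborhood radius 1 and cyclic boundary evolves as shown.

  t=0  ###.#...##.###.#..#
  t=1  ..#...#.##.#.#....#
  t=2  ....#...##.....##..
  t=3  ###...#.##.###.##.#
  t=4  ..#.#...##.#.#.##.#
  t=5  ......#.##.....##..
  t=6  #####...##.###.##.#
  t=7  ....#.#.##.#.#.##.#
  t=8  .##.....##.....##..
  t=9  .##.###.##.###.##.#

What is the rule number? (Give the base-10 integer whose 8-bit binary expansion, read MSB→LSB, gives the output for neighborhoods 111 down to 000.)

  [7] ### => .  t=0,i=0
  [6] ##. => #  t=0,i=2
  [5] #.# => .  t=0,i=3
  [4] #.. => .  t=0,i=5
  [3] .## => #  t=0,i=8
  [2] .#. => .  t=0,i=4
  [1] ..# => .  t=0,i=7
  [0] ... => #  t=0,i=6
  bits 01001001 = 73

73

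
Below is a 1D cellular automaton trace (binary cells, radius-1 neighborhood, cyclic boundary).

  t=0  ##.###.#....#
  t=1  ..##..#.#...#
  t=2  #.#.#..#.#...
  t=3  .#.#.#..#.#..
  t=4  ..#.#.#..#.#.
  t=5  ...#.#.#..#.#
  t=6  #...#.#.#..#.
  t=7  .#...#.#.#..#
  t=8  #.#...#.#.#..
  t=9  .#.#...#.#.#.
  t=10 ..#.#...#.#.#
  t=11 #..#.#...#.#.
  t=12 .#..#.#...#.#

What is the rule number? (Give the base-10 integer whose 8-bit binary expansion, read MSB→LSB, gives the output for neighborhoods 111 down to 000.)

  ### -> .   bit 7 = 0  t=0,i=0
  ##. -> .   bit 6 = 0  t=0,i=1
  #.# -> #   bit 5 = 1  t=0,i=2
  #.. -> #   bit 4 = 1  t=0,i=8
  .## -> #   bit 3 = 1  t=0,i=3
  .#. -> .   bit 2 = 0  t=0,i=7
  ..# -> .   bit 1 = 0  t=0,i=11
  ... -> .   bit 0 = 0  t=0,i=9
  bits 00111000 = 56

56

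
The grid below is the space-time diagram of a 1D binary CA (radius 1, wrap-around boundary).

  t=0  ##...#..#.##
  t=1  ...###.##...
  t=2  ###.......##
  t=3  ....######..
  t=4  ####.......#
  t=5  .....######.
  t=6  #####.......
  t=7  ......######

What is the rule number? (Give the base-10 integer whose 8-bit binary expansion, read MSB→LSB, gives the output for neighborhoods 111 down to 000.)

7

  ### -> .   bit 7 = 0  t=0,i=0
  ##. -> .   bit 6 = 0  t=0,i=1
  #.# -> .   bit 5 = 0  t=0,i=9
  #.. -> .   bit 4 = 0  t=0,i=2
  .## -> .   bit 3 = 0  t=0,i=10
  .#. -> #   bit 2 = 1  t=0,i=5
  ..# -> #   bit 1 = 1  t=0,i=4
  ... -> #   bit 0 = 1  t=0,i=3
  bits 00000111 = 7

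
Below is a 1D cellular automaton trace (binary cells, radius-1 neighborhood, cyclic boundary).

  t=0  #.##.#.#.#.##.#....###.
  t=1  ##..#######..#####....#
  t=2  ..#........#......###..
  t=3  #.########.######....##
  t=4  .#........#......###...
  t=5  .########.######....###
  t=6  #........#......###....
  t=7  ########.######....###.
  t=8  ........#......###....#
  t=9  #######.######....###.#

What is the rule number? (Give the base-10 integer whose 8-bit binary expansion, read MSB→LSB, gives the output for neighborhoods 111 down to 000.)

53

  nb ###: next=.  (t=0,i=20, bit7=0)
  nb ##.: next=.  (t=0,i=3, bit6=0)
  nb #.#: next=#  (t=0,i=1, bit5=1)
  nb #..: next=#  (t=0,i=15, bit4=1)
  nb .##: next=.  (t=0,i=2, bit3=0)
  nb .#.: next=#  (t=0,i=0, bit2=1)
  nb ..#: next=.  (t=0,i=18, bit1=0)
  nb ...: next=#  (t=0,i=16, bit0=1)
  bits 00110101 = 53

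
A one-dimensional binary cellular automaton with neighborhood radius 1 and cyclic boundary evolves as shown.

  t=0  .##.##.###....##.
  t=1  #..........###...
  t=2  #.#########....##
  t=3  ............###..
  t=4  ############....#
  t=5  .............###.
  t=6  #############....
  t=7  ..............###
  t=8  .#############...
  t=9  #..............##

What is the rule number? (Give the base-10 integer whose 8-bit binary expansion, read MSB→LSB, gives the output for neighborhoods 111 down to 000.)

7

  [7] ### => .  t=0,i=8
  [6] ##. => .  t=0,i=2
  [5] #.# => .  t=0,i=3
  [4] #.. => .  t=0,i=10
  [3] .## => .  t=0,i=1
  [2] .#. => #  t=1,i=0
  [1] ..# => #  t=0,i=0
  [0] ... => #  t=0,i=11
  bits 00000111 = 7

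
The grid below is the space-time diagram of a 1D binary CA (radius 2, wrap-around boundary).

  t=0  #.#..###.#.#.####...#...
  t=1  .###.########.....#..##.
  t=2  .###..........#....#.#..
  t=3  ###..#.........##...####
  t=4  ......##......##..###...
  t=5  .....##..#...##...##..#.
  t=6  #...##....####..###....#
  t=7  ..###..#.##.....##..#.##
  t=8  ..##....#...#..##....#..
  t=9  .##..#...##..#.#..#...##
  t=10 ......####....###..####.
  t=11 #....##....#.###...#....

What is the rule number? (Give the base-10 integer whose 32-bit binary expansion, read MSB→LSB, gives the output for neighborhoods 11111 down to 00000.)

  ##### -> .   bit 31 = 0  t=1,i=7
  ####. -> .   bit 30 = 0  t=0,i=15
  ###.# -> #   bit 29 = 1  t=0,i=7
  ###.. -> .   bit 28 = 0  t=0,i=16
  ##.## -> .   bit 27 = 0  t=1,i=4
  ##.#. -> #   bit 26 = 1  t=0,i=8
  ##..# -> .   bit 25 = 0  t=1,i=23
  ##... -> .   bit 24 = 0  t=0,i=17
  #.### -> .   bit 23 = 0  t=0,i=13
  #.##. -> .   bit 22 = 0  t=7,i=9
  #.#.# -> #   bit 21 = 1  t=0,i=9
  #.#.. -> #   bit 20 = 1  t=0,i=2
  #..## -> .   bit 19 = 0  t=0,i=4
  #..#. -> .   bit 18 = 0  t=3,i=4
  #...# -> #   bit 17 = 1  t=0,i=18
  #.... -> #   bit 16 = 1  t=1,i=14
  .#### -> .   bit 15 = 0  t=0,i=14
  .###. -> #   bit 14 = 1  t=0,i=6
  .##.# -> .   bit 13 = 0  t=9,i=23
  .##.. -> .   bit 12 = 0  t=1,i=22
  .#.## -> #   bit 11 = 1  t=0,i=12
  .#.#. -> #   bit 10 = 1  t=0,i=1
  .#..# -> #   bit 9 = 1  t=0,i=3
  .#... -> #   bit 8 = 1  t=0,i=21
  ..### -> #   bit 7 = 1  t=0,i=5
  ..##. -> #   bit 6 = 1  t=1,i=21
  ..#.# -> .   bit 5 = 0  t=0,i=0
  ..#.. -> .   bit 4 = 0  t=0,i=20
  ...## -> #   bit 3 = 1  t=2,i=0
  ...#. -> .   bit 2 = 0  t=0,i=19
  ....# -> .   bit 1 = 0  t=1,i=16
  ..... -> .   bit 0 = 0  t=1,i=15
  bits 00100100001100110100111111001000 = 607342536

607342536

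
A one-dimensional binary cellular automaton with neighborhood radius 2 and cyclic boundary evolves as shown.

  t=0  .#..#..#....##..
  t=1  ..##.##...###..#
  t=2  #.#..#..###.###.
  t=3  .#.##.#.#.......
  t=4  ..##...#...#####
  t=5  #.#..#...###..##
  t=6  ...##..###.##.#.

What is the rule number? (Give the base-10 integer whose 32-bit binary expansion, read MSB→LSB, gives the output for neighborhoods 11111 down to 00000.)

1380323019

  ##### -> .   bit 31 = 0  t=4,i=13
  ####. -> #   bit 30 = 1  t=4,i=14
  ###.# -> .   bit 29 = 0  t=2,i=10
  ###.. -> #   bit 28 = 1  t=1,i=12
  ##.## -> .   bit 27 = 0  t=1,i=4
  ##.#. -> .   bit 26 = 0  t=2,i=15
  ##..# -> #   bit 25 = 1  t=1,i=13
  ##... -> .   bit 24 = 0  t=0,i=14
  #.### -> .   bit 23 = 0  t=2,i=12
  #.##. -> #   bit 22 = 1  t=1,i=5
  #.#.# -> .   bit 21 = 0  t=2,i=0
  #.#.. -> .   bit 20 = 0  t=2,i=2
  #..## -> .   bit 19 = 0  t=1,i=1
  #..#. -> #   bit 18 = 1  t=0,i=3
  #...# -> #   bit 17 = 1  t=0,i=15
  #.... -> .   bit 16 = 0  t=0,i=9
  .#### -> .   bit 15 = 0  t=4,i=12
  .###. -> .   bit 14 = 0  t=1,i=11
  .##.# -> .   bit 13 = 0  t=1,i=3
  .##.. -> .   bit 12 = 0  t=0,i=13
  .#.## -> #   bit 11 = 1  t=3,i=2
  .#.#. -> #   bit 10 = 1  t=2,i=1
  .#..# -> #   bit 9 = 1  t=0,i=2
  .#... -> .   bit 8 = 0  t=0,i=8
  ..### -> #   bit 7 = 1  t=1,i=10
  ..##. -> #   bit 6 = 1  t=0,i=12
  ..#.# -> .   bit 5 = 0  t=3,i=1
  ..#.. -> .   bit 4 = 0  t=0,i=1
  ...## -> #   bit 3 = 1  t=0,i=11
  ...#. -> .   bit 2 = 0  t=0,i=0
  ....# -> #   bit 1 = 1  t=0,i=10
  ..... -> #   bit 0 = 1  t=3,i=11
  bits 01010010010001100000111011001011 = 1380323019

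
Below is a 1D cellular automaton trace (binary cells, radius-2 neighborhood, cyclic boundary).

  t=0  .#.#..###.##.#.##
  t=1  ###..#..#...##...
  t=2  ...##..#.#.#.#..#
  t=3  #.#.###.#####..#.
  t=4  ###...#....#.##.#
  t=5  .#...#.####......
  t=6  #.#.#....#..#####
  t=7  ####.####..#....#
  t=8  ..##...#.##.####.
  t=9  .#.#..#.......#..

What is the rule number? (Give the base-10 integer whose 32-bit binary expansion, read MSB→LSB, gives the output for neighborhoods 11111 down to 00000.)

  ##### -> .   bit 31 = 0  t=3,i=10
  ####. -> #   bit 30 = 1  t=3,i=11
  ###.# -> #   bit 29 = 1  t=0,i=8
  ###.. -> .   bit 28 = 0  t=1,i=2
  ##.## -> .   bit 27 = 0  t=0,i=9
  ##.#. -> #   bit 26 = 1  t=0,i=0
  ##..# -> #   bit 25 = 1  t=1,i=3
  ##... -> .   bit 24 = 0  t=1,i=14
  #.### -> .   bit 23 = 0  t=3,i=4
  #.##. -> .   bit 22 = 0  t=0,i=10
  #.#.# -> #   bit 21 = 1  t=0,i=1
  #.#.. -> .   bit 20 = 0  t=0,i=3
  #..## -> #   bit 19 = 1  t=0,i=5
  #..#. -> #   bit 18 = 1  t=1,i=4
  #...# -> .   bit 17 = 0  t=1,i=10
  #.... -> #   bit 16 = 1  t=4,i=8
  .#### -> .   bit 15 = 0  t=3,i=9
  .###. -> .   bit 14 = 0  t=0,i=7
  .##.# -> .   bit 13 = 0  t=0,i=11
  .##.. -> #   bit 12 = 1  t=1,i=13
  .#.## -> .   bit 11 = 0  t=0,i=14
  .#.#. -> #   bit 10 = 1  t=0,i=2
  .#..# -> .   bit 9 = 0  t=0,i=4
  .#... -> #   bit 8 = 1  t=1,i=9
  ..### -> .   bit 7 = 0  t=0,i=6
  ..##. -> .   bit 6 = 0  t=1,i=12
  ..#.# -> .   bit 5 = 0  t=2,i=7
  ..#.. -> .   bit 4 = 0  t=1,i=5
  ...## -> #   bit 3 = 1  t=1,i=11
  ...#. -> #   bit 2 = 1  t=4,i=5
  ....# -> #   bit 1 = 1  t=4,i=9
  ..... -> #   bit 0 = 1  t=5,i=13
  bits 01100110001011010001010100001111 = 1714230543

1714230543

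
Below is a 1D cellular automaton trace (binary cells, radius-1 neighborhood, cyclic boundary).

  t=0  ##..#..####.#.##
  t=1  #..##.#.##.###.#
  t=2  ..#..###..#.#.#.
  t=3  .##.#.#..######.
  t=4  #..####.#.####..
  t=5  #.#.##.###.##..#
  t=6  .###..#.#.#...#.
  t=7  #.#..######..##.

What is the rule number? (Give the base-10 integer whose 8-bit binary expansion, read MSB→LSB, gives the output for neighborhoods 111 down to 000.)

  ###|#  b7=1 t=0,i=0
  ##.|.  b6=0 t=0,i=1
  #.#|#  b5=1 t=0,i=11
  #..|.  b4=0 t=0,i=2
  .##|.  b3=0 t=0,i=7
  .#.|#  b2=1 t=0,i=4
  ..#|#  b1=1 t=0,i=3
  ...|.  b0=0 t=2,i=0
  bits 10100110 = 166

166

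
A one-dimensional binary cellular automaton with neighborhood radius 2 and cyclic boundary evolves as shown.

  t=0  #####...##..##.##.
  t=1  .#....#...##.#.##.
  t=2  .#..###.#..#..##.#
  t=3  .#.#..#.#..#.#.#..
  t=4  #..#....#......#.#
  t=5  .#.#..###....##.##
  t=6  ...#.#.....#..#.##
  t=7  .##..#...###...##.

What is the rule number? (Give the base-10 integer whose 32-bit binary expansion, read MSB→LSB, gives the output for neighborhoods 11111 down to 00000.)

576366614

  ##### -> .   bit 31 = 0  t=0,i=2
  ####. -> .   bit 30 = 0  t=0,i=3
  ###.# -> #   bit 29 = 1  t=2,i=6
  ###.. -> .   bit 28 = 0  t=0,i=4
  ##.## -> .   bit 27 = 0  t=0,i=14
  ##.#. -> .   bit 26 = 0  t=1,i=12
  ##..# -> #   bit 25 = 1  t=0,i=10
  ##... -> .   bit 24 = 0  t=0,i=5
  #.### -> .   bit 23 = 0  t=0,i=0
  #.##. -> #   bit 22 = 1  t=0,i=15
  #.#.# -> .   bit 21 = 0  t=1,i=13
  #.#.. -> #   bit 20 = 1  t=2,i=1
  #..## -> #   bit 19 = 1  t=0,i=11
  #..#. -> .   bit 18 = 0  t=1,i=0
  #...# -> #   bit 17 = 1  t=0,i=6
  #.... -> .   bit 16 = 0  t=1,i=3
  .#### -> #   bit 15 = 1  t=0,i=1
  .###. -> .   bit 14 = 0  t=2,i=5
  .##.# -> #   bit 13 = 1  t=0,i=13
  .##.. -> .   bit 12 = 0  t=0,i=9
  .#.## -> #   bit 11 = 1  t=1,i=14
  .#.#. -> .   bit 10 = 0  t=2,i=0
  .#..# -> .   bit 9 = 0  t=2,i=2
  .#... -> .   bit 8 = 0  t=1,i=2
  ..### -> .   bit 7 = 0  t=2,i=4
  ..##. -> .   bit 6 = 0  t=0,i=8
  ..#.# -> .   bit 5 = 0  t=3,i=1
  ..#.. -> #   bit 4 = 1  t=1,i=1
  ...## -> .   bit 3 = 0  t=0,i=7
  ...#. -> #   bit 2 = 1  t=1,i=5
  ....# -> #   bit 1 = 1  t=1,i=4
  ..... -> .   bit 0 = 0  t=4,i=11
  bits 00100010010110101010100000010110 = 576366614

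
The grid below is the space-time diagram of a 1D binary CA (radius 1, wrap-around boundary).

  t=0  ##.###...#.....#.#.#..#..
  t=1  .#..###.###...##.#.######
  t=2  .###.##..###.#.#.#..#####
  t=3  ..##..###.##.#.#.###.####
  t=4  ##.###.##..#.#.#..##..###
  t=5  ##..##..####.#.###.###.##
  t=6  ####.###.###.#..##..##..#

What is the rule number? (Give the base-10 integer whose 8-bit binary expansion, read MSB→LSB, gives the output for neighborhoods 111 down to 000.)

  ###|#  b7=1 t=0,i=4
  ##.|#  b6=1 t=0,i=1
  #.#|.  b5=0 t=0,i=2
  #..|#  b4=1 t=0,i=6
  .##|.  b3=0 t=0,i=0
  .#.|#  b2=1 t=0,i=9
  ..#|#  b1=1 t=0,i=8
  ...|.  b0=0 t=0,i=7
  bits 11010110 = 214

214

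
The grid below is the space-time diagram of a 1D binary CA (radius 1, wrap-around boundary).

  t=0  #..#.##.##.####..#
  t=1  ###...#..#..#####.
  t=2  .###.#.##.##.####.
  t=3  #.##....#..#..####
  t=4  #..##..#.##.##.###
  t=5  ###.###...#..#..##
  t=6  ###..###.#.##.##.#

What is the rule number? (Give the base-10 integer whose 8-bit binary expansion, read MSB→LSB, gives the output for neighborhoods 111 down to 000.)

210

  ###|#  b7=1 t=0,i=12
  ##.|#  b6=1 t=0,i=0
  #.#|.  b5=0 t=0,i=4
  #..|#  b4=1 t=0,i=1
  .##|.  b3=0 t=0,i=5
  .#.|.  b2=0 t=0,i=3
  ..#|#  b1=1 t=0,i=2
  ...|.  b0=0 t=1,i=4
  bits 11010010 = 210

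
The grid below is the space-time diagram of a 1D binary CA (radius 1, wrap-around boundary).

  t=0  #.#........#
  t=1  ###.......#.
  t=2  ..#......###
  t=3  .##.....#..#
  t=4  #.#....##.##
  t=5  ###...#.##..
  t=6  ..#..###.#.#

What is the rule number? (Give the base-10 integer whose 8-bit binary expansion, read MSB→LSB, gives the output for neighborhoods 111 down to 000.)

102

  [7] ### => .  t=1,i=1
  [6] ##. => #  t=0,i=0
  [5] #.# => #  t=0,i=1
  [4] #.. => .  t=0,i=3
  [3] .## => .  t=0,i=11
  [2] .#. => #  t=0,i=2
  [1] ..# => #  t=0,i=10
  [0] ... => .  t=0,i=4
  bits 01100110 = 102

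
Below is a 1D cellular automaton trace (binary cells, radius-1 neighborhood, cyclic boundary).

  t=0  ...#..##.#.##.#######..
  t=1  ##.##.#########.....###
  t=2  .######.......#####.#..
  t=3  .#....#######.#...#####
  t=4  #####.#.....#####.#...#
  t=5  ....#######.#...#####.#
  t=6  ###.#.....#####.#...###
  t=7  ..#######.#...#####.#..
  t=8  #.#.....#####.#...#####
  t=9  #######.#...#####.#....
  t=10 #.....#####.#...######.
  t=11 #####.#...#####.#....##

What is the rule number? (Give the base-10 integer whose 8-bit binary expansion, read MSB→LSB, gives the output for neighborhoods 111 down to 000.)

  ### -> .   bit 7 = 0  t=0,i=15
  ##. -> #   bit 6 = 1  t=0,i=7
  #.# -> #   bit 5 = 1  t=0,i=8
  #.. -> #   bit 4 = 1  t=0,i=4
  .## -> #   bit 3 = 1  t=0,i=6
  .#. -> #   bit 2 = 1  t=0,i=3
  ..# -> .   bit 1 = 0  t=0,i=2
  ... -> #   bit 0 = 1  t=0,i=0
  bits 01111101 = 125

125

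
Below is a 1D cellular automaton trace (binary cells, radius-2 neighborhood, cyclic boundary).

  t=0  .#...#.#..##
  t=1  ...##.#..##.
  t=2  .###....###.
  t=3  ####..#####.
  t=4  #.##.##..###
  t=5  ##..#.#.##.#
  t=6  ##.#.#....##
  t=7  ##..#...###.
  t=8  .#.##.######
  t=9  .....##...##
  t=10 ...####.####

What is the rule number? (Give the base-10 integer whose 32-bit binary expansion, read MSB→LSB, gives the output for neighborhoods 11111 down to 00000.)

2022593758

  #####|.  b31=0 t=3,i=8
  ####.|#  b30=1 t=3,i=2
  ###.#|#  b29=1 t=3,i=10
  ###..|#  b28=1 t=2,i=3
  ##.##|#  b27=1 t=3,i=11
  ##.#.|.  b26=0 t=0,i=0
  ##..#|.  b25=0 t=2,i=11
  ##...|.  b24=0 t=1,i=11
  #.###|#  b23=1 t=3,i=0
  #.##.|.  b22=0 t=4,i=2
  #.#.#|.  b21=0 t=5,i=6
  #.#..|.  b20=0 t=0,i=1
  #..##|#  b19=1 t=0,i=9
  #..#.|#  b18=1 t=5,i=3
  #...#|#  b17=1 t=0,i=3
  #....|.  b16=0 t=1,i=0
  .####|.  b15=0 t=3,i=1
  .###.|#  b14=1 t=2,i=2
  .##.#|.  b13=0 t=0,i=11
  .##..|#  b12=1 t=1,i=10
  .#.##|.  b11=0 t=5,i=7
  .#.#.|#  b10=1 t=0,i=6
  .#..#|.  b9=0 t=0,i=8
  .#...|.  b8=0 t=0,i=2
  ..###|#  b7=1 t=2,i=1
  ..##.|#  b6=1 t=0,i=10
  ..#.#|.  b5=0 t=0,i=5
  ..#..|#  b4=1 t=7,i=4
  ...##|#  b3=1 t=1,i=2
  ...#.|#  b2=1 t=0,i=4
  ....#|#  b1=1 t=1,i=1
  .....|.  b0=0 t=9,i=2
  bits 01111000100011100101010011011110 = 2022593758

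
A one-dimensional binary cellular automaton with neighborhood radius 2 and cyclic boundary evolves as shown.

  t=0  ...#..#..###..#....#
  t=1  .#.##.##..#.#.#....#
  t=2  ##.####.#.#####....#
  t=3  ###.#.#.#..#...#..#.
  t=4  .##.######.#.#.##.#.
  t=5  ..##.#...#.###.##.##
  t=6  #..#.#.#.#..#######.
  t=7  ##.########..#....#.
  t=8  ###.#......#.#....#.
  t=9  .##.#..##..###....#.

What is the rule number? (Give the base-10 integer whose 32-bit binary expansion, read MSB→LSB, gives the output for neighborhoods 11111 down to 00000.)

  [31] ##### => .  t=2,i=12
  [30] ####. => .  t=2,i=5
  [29] ###.# => #  t=2,i=1
  [28] ###.. => .  t=0,i=11
  [27] ##.## => #  t=1,i=5
  [26] ##.#. => .  t=2,i=7
  [25] ##..# => #  t=0,i=12
  [24] ##... => #  t=2,i=15
  [23] #.### => .  t=2,i=3
  [22] #.##. => #  t=1,i=3
  [21] #.#.# => #  t=1,i=1
  [20] #.#.. => #  t=1,i=14
  [19] #..## => .  t=0,i=8
  [18] #..#. => .  t=0,i=5
  [17] #...# => #  t=0,i=1
  [16] #.... => .  t=0,i=16
  [15] .#### => #  t=2,i=4
  [14] .###. => #  t=0,i=10
  [13] .##.# => #  t=1,i=4
  [12] .##.. => .  t=1,i=7
  [11] .#.## => .  t=1,i=2
  [10] .#.#. => #  t=1,i=0
  [9] .#..# => #  t=0,i=4
  [8] .#... => .  t=0,i=0
  [7] ..### => .  t=0,i=9
  [6] ..##. => .  t=4,i=1
  [5] ..#.# => #  t=1,i=10
  [4] ..#.. => #  t=0,i=3
  [3] ...## => #  t=2,i=18
  [2] ...#. => .  t=0,i=2
  [1] ....# => .  t=0,i=17
  [0] ..... => #  t=8,i=7
  bits 00101011011100101110011000111001 = 728950329

728950329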